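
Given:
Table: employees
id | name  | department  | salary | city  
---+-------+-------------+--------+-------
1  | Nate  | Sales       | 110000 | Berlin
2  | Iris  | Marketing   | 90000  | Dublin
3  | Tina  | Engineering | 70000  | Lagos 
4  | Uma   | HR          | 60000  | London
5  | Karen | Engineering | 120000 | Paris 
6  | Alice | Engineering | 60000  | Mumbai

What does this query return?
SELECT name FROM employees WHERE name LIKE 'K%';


LIKE 'K%' matches names starting with 'K'
Matching: 1

1 rows:
Karen


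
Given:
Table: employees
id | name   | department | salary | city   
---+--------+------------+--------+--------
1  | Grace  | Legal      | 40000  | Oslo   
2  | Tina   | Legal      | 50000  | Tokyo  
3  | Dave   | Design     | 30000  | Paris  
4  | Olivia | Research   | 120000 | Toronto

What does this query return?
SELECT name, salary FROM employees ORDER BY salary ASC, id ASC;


Sorting by salary ASC, then id ASC for ties

4 rows:
Dave, 30000
Grace, 40000
Tina, 50000
Olivia, 120000


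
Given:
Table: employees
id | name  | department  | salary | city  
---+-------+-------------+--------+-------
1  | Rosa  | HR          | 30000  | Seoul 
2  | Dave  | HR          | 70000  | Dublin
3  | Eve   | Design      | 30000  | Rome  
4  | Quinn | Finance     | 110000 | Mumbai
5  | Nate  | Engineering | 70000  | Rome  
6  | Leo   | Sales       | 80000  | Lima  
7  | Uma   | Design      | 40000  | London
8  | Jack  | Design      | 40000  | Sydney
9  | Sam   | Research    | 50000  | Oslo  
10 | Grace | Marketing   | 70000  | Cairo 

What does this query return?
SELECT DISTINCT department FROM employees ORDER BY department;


All 'department' values (row order): HR, HR, Design, Finance, Engineering, Sales, Design, Design, Research, Marketing
Removing duplicates leaves 7 unique value(s).

7 values:
Design
Engineering
Finance
HR
Marketing
Research
Sales


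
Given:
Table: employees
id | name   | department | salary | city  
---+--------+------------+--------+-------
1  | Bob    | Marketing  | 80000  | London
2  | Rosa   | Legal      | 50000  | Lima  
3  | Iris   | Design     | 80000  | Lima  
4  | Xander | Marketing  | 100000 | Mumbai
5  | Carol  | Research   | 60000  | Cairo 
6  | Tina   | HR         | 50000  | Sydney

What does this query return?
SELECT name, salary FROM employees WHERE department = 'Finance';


Filtering: department = 'Finance'
Matching rows: 0

Empty result set (0 rows)


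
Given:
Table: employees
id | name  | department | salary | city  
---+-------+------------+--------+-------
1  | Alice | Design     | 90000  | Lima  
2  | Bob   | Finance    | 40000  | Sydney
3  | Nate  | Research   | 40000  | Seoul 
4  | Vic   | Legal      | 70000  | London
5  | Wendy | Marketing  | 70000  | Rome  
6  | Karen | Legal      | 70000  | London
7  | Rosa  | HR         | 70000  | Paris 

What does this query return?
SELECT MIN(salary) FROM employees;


Salaries: 90000, 40000, 40000, 70000, 70000, 70000, 70000
MIN = 40000

40000


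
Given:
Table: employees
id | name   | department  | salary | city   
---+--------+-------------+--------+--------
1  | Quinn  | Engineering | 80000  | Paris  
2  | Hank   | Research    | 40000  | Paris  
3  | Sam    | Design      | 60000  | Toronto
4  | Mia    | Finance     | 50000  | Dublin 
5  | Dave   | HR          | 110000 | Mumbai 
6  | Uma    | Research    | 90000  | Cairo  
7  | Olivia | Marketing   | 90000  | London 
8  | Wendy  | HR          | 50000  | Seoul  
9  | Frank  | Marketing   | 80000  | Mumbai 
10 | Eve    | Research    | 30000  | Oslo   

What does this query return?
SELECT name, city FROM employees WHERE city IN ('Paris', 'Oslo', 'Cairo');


Filtering: city IN ('Paris', 'Oslo', 'Cairo')
Matching: 4 rows

4 rows:
Quinn, Paris
Hank, Paris
Uma, Cairo
Eve, Oslo


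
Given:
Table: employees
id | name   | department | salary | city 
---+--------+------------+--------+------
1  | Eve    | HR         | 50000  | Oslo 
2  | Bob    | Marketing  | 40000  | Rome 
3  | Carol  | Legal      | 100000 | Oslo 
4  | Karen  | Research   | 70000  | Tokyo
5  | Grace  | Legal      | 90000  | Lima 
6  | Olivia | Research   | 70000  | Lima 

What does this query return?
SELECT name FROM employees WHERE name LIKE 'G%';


LIKE 'G%' matches names starting with 'G'
Matching: 1

1 rows:
Grace


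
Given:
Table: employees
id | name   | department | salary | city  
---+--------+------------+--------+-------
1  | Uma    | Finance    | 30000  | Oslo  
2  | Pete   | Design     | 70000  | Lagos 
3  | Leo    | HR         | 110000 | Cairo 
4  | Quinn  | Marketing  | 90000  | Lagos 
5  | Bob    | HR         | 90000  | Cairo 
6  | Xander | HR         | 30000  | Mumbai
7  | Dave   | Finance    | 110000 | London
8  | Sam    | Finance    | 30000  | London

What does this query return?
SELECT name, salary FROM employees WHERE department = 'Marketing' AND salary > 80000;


Filtering: department = 'Marketing' AND salary > 80000
Matching: 1 rows

1 rows:
Quinn, 90000


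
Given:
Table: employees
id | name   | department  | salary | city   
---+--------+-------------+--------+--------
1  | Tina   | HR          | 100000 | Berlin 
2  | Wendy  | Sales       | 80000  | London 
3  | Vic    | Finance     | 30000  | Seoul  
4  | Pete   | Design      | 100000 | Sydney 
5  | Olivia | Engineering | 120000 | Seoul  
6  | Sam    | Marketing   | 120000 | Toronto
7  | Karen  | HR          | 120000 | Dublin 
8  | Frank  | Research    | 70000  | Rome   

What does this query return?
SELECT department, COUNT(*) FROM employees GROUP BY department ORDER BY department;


Assigning each row to its department group:
  Tina -> HR
  Wendy -> Sales
  Vic -> Finance
  Pete -> Design
  Olivia -> Engineering
  Sam -> Marketing
  Karen -> HR
  Frank -> Research


7 groups:
Design, 1
Engineering, 1
Finance, 1
HR, 2
Marketing, 1
Research, 1
Sales, 1


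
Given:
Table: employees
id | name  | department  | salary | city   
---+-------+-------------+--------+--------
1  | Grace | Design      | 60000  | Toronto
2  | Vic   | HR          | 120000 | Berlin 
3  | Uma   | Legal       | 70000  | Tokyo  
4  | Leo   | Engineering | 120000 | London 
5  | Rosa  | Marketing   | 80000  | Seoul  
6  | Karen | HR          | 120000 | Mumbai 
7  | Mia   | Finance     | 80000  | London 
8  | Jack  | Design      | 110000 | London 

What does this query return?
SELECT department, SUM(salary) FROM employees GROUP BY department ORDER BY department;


Summing salary within each department:
  Design: 60000 + 110000 = 170000
  Engineering: 120000 = 120000
  Finance: 80000 = 80000
  HR: 120000 + 120000 = 240000
  Legal: 70000 = 70000
  Marketing: 80000 = 80000


6 groups:
Design, 170000
Engineering, 120000
Finance, 80000
HR, 240000
Legal, 70000
Marketing, 80000


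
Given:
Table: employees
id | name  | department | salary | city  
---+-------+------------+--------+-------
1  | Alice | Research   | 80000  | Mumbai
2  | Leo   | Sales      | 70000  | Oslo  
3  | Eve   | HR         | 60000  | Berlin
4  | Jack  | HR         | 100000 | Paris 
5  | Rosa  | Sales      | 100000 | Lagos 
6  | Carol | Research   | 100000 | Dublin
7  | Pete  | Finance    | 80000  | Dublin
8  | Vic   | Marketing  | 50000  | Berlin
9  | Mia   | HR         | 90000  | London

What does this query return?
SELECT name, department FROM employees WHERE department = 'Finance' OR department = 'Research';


Filtering: department = 'Finance' OR 'Research'
Matching: 3 rows

3 rows:
Alice, Research
Carol, Research
Pete, Finance


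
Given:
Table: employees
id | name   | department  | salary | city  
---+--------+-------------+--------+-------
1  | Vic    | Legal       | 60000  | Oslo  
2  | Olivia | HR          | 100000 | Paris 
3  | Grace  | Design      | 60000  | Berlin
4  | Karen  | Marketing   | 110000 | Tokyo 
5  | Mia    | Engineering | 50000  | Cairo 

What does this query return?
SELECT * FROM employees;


SELECT * returns all 5 rows with all columns

5 rows:
1, Vic, Legal, 60000, Oslo
2, Olivia, HR, 100000, Paris
3, Grace, Design, 60000, Berlin
4, Karen, Marketing, 110000, Tokyo
5, Mia, Engineering, 50000, Cairo


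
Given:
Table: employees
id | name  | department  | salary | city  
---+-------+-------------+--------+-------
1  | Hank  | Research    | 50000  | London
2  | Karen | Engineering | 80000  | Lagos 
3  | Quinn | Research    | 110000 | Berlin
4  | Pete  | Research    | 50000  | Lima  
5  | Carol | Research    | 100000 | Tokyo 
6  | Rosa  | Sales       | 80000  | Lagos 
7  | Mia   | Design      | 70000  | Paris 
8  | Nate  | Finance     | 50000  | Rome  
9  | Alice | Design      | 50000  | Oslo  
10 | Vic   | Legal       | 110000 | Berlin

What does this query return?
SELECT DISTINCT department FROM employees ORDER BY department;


All 'department' values (row order): Research, Engineering, Research, Research, Research, Sales, Design, Finance, Design, Legal
Removing duplicates leaves 6 unique value(s).

6 values:
Design
Engineering
Finance
Legal
Research
Sales


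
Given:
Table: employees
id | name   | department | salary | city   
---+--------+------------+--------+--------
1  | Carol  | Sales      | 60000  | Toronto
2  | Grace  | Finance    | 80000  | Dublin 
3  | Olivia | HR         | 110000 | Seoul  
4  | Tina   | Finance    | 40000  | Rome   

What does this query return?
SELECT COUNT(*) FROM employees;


COUNT(*) counts all rows

4


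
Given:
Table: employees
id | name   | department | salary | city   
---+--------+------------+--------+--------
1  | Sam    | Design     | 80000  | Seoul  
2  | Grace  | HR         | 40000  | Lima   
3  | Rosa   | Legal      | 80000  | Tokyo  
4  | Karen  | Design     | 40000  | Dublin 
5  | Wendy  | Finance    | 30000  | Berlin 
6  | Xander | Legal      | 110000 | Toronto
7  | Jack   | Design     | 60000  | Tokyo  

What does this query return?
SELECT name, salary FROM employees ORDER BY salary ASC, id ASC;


Sorting by salary ASC, then id ASC for ties

7 rows:
Wendy, 30000
Grace, 40000
Karen, 40000
Jack, 60000
Sam, 80000
Rosa, 80000
Xander, 110000


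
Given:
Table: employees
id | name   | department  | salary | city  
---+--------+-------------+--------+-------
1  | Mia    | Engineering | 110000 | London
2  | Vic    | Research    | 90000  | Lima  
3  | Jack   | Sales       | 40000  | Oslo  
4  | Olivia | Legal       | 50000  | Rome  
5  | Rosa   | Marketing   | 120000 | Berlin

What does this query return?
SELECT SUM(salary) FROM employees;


SUM(salary) = 110000 + 90000 + 40000 + 50000 + 120000 = 410000

410000


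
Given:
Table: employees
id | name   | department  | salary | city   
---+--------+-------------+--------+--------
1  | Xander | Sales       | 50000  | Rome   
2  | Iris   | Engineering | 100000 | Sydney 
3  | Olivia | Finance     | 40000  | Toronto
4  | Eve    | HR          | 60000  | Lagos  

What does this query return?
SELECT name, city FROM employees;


Projecting columns: name, city

4 rows:
Xander, Rome
Iris, Sydney
Olivia, Toronto
Eve, Lagos


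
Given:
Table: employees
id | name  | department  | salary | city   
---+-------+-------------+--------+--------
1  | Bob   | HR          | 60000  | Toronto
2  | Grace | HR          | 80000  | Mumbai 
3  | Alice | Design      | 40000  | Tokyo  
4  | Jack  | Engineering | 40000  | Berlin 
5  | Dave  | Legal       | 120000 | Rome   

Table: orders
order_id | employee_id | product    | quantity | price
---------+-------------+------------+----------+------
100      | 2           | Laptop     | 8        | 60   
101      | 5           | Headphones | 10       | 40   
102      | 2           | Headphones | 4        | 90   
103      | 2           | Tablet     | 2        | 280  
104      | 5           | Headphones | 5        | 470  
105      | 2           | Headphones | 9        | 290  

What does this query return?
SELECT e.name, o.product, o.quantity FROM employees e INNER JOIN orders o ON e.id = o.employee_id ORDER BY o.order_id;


Joining employees.id = orders.employee_id:
  employee Grace (id=2) -> order Laptop
  employee Dave (id=5) -> order Headphones
  employee Grace (id=2) -> order Headphones
  employee Grace (id=2) -> order Tablet
  employee Dave (id=5) -> order Headphones
  employee Grace (id=2) -> order Headphones


6 rows:
Grace, Laptop, 8
Dave, Headphones, 10
Grace, Headphones, 4
Grace, Tablet, 2
Dave, Headphones, 5
Grace, Headphones, 9


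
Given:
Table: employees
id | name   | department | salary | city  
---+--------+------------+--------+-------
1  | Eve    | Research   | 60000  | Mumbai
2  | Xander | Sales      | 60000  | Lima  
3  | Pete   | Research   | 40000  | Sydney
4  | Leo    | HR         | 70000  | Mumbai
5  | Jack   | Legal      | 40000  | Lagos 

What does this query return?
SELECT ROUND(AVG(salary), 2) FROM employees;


SUM(salary) = 270000
COUNT = 5
ROUND(AVG, 2) = ROUND(270000 / 5, 2) = 54000.0

54000.0


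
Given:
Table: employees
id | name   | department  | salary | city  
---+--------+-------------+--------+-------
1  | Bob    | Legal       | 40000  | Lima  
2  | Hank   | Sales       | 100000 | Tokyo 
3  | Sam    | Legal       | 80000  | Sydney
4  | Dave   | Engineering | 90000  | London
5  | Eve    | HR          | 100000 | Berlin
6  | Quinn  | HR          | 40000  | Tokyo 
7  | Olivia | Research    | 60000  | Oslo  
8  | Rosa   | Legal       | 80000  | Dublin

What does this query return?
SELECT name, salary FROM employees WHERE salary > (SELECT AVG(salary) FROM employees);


Subquery: AVG(salary) = 73750.0
Filtering: salary > 73750.0
  Hank (100000) -> MATCH
  Sam (80000) -> MATCH
  Dave (90000) -> MATCH
  Eve (100000) -> MATCH
  Rosa (80000) -> MATCH


5 rows:
Hank, 100000
Sam, 80000
Dave, 90000
Eve, 100000
Rosa, 80000


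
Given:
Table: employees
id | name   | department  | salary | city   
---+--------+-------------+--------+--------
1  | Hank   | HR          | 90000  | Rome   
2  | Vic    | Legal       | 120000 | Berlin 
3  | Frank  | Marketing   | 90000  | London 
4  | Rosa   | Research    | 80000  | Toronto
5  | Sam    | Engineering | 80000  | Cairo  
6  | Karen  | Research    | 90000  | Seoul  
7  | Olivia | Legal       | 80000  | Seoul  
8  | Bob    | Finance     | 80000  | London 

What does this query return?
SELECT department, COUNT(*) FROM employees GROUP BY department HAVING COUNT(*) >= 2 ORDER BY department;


Groups with count >= 2:
  Legal: 2 -> PASS
  Research: 2 -> PASS
  Engineering: 1 -> filtered out
  Finance: 1 -> filtered out
  HR: 1 -> filtered out
  Marketing: 1 -> filtered out


2 groups:
Legal, 2
Research, 2


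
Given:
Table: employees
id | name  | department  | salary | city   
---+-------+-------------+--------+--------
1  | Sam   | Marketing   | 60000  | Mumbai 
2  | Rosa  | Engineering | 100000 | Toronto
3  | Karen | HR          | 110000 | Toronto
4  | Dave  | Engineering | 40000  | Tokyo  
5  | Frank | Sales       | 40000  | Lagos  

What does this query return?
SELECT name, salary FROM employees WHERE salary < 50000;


Filtering: salary < 50000
Matching: 2 rows

2 rows:
Dave, 40000
Frank, 40000


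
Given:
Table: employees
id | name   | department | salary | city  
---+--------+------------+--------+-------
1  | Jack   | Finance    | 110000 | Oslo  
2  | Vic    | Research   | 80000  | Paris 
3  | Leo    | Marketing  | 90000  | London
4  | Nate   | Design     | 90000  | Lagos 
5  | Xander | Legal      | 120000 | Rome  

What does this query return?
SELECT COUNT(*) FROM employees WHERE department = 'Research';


Counting rows where department = 'Research'
  Vic -> MATCH


1


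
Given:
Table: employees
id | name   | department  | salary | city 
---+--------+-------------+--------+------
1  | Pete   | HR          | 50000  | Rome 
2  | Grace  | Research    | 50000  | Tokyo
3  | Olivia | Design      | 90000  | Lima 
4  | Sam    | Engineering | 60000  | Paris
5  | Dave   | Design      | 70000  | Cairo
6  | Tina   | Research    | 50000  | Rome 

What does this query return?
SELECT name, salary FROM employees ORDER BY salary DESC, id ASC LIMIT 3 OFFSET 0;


Sort by salary DESC (id ASC tiebreak), then skip 0 and take 3
Rows 1 through 3

3 rows:
Olivia, 90000
Dave, 70000
Sam, 60000


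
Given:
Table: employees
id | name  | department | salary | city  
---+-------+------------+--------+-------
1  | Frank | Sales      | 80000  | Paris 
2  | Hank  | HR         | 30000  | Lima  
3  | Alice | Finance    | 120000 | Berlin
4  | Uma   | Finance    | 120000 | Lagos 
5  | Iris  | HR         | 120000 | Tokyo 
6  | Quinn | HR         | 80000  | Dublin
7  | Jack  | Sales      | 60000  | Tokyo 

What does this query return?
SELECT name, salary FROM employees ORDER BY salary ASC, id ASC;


Sorting by salary ASC, then id ASC for ties

7 rows:
Hank, 30000
Jack, 60000
Frank, 80000
Quinn, 80000
Alice, 120000
Uma, 120000
Iris, 120000


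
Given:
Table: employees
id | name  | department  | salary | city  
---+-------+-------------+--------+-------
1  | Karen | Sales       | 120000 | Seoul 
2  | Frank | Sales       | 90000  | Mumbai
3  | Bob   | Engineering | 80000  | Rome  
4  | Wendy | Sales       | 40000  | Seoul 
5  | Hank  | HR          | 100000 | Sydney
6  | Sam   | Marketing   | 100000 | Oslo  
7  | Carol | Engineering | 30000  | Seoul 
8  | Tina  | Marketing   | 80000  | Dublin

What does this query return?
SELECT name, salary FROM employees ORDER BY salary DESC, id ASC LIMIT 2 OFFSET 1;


Sort by salary DESC (id ASC tiebreak), then skip 1 and take 2
Rows 2 through 3

2 rows:
Hank, 100000
Sam, 100000


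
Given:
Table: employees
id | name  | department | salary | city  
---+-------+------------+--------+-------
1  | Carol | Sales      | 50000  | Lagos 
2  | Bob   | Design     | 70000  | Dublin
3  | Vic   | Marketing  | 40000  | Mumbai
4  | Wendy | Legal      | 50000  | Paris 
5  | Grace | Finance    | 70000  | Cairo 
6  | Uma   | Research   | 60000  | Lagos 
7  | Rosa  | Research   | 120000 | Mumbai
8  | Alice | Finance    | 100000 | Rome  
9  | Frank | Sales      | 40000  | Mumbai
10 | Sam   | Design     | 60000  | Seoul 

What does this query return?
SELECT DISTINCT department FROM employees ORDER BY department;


All 'department' values (row order): Sales, Design, Marketing, Legal, Finance, Research, Research, Finance, Sales, Design
Removing duplicates leaves 6 unique value(s).

6 values:
Design
Finance
Legal
Marketing
Research
Sales


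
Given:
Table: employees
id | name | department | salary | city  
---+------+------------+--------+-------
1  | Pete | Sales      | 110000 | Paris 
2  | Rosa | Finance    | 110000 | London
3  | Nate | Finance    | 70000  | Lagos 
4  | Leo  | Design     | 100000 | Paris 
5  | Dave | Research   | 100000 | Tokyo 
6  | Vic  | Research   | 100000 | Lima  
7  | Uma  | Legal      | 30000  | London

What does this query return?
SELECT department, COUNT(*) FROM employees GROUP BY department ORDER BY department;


Assigning each row to its department group:
  Pete -> Sales
  Rosa -> Finance
  Nate -> Finance
  Leo -> Design
  Dave -> Research
  Vic -> Research
  Uma -> Legal


5 groups:
Design, 1
Finance, 2
Legal, 1
Research, 2
Sales, 1


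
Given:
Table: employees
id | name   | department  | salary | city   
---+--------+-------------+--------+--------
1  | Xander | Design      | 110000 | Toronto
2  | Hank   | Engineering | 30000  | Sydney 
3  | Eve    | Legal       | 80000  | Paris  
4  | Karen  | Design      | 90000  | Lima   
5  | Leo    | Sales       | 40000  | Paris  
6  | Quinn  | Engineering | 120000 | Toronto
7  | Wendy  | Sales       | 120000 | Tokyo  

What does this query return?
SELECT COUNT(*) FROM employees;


COUNT(*) counts all rows

7


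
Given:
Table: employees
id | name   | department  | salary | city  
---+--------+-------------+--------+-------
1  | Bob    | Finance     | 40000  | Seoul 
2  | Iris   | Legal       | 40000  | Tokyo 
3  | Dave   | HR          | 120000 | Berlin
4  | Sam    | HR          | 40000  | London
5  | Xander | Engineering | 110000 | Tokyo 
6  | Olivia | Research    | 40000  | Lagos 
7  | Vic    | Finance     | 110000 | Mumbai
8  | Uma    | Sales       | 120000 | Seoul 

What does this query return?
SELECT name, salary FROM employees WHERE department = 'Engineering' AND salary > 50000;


Filtering: department = 'Engineering' AND salary > 50000
Matching: 1 rows

1 rows:
Xander, 110000


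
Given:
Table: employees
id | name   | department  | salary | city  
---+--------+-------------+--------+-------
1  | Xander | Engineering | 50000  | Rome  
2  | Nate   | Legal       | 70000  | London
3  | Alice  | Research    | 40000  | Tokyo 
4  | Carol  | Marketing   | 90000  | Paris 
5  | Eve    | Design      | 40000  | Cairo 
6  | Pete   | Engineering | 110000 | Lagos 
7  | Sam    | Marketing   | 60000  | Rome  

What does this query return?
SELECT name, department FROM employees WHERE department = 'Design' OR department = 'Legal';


Filtering: department = 'Design' OR 'Legal'
Matching: 2 rows

2 rows:
Nate, Legal
Eve, Design


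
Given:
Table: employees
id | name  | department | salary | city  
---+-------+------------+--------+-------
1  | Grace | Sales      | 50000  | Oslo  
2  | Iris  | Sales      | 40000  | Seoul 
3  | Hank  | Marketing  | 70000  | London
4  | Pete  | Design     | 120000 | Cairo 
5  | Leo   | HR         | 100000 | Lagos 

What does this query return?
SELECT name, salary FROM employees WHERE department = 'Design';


Filtering: department = 'Design'
Matching rows: 1

1 rows:
Pete, 120000


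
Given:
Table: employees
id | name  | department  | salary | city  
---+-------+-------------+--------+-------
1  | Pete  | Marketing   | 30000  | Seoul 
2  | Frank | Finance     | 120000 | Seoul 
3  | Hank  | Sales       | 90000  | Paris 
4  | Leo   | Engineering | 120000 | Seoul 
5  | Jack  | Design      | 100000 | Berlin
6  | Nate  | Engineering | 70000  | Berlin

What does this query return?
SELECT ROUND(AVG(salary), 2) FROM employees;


SUM(salary) = 530000
COUNT = 6
ROUND(AVG, 2) = ROUND(530000 / 6, 2) = 88333.33

88333.33


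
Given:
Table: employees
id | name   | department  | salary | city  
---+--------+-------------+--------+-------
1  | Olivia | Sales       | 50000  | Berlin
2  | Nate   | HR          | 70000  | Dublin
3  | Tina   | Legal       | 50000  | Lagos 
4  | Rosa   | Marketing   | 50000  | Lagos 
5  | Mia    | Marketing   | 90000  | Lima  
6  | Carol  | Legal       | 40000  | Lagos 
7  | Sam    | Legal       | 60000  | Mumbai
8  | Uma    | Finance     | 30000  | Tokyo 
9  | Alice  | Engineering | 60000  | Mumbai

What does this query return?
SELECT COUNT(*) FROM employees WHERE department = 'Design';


Counting rows where department = 'Design'


0


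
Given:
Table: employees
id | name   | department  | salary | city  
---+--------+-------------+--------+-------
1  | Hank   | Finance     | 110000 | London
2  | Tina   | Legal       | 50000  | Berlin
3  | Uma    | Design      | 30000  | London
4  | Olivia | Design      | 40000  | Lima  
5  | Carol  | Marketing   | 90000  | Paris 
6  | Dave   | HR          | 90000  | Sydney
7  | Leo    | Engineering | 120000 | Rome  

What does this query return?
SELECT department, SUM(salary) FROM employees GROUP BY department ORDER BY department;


Summing salary within each department:
  Design: 30000 + 40000 = 70000
  Engineering: 120000 = 120000
  Finance: 110000 = 110000
  HR: 90000 = 90000
  Legal: 50000 = 50000
  Marketing: 90000 = 90000


6 groups:
Design, 70000
Engineering, 120000
Finance, 110000
HR, 90000
Legal, 50000
Marketing, 90000


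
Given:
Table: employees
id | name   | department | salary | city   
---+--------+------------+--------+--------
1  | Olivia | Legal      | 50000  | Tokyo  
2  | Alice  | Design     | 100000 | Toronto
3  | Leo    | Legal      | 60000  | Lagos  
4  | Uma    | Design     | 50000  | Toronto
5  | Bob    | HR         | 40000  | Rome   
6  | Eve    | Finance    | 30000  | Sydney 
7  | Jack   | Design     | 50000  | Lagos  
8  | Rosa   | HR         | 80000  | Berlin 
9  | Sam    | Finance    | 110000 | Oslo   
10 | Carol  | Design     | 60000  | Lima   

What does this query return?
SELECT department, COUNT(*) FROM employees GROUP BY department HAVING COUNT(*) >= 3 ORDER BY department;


Groups with count >= 3:
  Design: 4 -> PASS
  Finance: 2 -> filtered out
  HR: 2 -> filtered out
  Legal: 2 -> filtered out


1 groups:
Design, 4


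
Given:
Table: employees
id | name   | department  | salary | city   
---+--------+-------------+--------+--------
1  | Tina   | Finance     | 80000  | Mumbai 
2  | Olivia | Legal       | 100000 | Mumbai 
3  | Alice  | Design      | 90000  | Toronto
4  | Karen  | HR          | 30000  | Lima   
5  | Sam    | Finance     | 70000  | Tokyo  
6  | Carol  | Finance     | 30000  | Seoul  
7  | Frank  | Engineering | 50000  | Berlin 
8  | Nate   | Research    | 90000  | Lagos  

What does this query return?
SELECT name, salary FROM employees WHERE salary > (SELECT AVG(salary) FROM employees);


Subquery: AVG(salary) = 67500.0
Filtering: salary > 67500.0
  Tina (80000) -> MATCH
  Olivia (100000) -> MATCH
  Alice (90000) -> MATCH
  Sam (70000) -> MATCH
  Nate (90000) -> MATCH


5 rows:
Tina, 80000
Olivia, 100000
Alice, 90000
Sam, 70000
Nate, 90000


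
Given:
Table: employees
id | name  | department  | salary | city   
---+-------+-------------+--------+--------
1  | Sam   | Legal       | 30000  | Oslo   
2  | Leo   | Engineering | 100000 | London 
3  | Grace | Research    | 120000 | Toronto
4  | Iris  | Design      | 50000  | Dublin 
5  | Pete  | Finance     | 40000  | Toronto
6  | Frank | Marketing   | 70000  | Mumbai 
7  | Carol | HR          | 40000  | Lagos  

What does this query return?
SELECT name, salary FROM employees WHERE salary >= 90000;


Filtering: salary >= 90000
Matching: 2 rows

2 rows:
Leo, 100000
Grace, 120000


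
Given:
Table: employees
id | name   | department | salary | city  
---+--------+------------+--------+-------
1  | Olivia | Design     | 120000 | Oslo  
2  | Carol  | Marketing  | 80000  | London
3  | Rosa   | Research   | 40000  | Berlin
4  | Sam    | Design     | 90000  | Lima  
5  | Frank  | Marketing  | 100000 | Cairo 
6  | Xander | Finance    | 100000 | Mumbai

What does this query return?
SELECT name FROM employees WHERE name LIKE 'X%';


LIKE 'X%' matches names starting with 'X'
Matching: 1

1 rows:
Xander


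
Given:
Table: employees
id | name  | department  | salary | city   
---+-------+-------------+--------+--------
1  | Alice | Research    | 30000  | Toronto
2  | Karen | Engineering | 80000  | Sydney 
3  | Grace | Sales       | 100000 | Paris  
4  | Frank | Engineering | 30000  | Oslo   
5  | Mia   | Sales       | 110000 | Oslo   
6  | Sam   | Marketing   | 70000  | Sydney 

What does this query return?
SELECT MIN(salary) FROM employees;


Salaries: 30000, 80000, 100000, 30000, 110000, 70000
MIN = 30000

30000


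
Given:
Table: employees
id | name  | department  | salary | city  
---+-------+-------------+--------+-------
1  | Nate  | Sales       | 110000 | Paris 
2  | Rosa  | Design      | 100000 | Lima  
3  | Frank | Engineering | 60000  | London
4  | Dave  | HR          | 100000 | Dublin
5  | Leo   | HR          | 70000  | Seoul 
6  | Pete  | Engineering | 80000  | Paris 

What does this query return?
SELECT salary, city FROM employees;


Projecting columns: salary, city

6 rows:
110000, Paris
100000, Lima
60000, London
100000, Dublin
70000, Seoul
80000, Paris


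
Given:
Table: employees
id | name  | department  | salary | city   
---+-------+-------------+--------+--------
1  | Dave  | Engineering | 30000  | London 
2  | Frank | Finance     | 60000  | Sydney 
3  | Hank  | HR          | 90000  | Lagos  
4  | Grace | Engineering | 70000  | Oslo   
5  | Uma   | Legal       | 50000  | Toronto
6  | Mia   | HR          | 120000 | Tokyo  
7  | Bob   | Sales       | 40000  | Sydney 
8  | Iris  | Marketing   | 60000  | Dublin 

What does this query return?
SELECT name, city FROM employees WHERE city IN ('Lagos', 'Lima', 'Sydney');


Filtering: city IN ('Lagos', 'Lima', 'Sydney')
Matching: 3 rows

3 rows:
Frank, Sydney
Hank, Lagos
Bob, Sydney


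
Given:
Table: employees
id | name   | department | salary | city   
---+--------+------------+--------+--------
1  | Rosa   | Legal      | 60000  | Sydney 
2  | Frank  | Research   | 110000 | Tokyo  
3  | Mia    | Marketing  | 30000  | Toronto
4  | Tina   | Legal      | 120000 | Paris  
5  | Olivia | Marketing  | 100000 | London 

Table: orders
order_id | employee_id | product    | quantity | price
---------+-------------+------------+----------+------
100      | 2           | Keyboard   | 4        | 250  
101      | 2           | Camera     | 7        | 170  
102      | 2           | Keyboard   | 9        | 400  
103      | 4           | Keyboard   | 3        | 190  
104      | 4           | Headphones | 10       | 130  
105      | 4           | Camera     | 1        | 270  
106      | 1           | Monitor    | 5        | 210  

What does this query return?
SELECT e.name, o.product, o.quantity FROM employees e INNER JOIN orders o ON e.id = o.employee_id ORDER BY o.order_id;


Joining employees.id = orders.employee_id:
  employee Frank (id=2) -> order Keyboard
  employee Frank (id=2) -> order Camera
  employee Frank (id=2) -> order Keyboard
  employee Tina (id=4) -> order Keyboard
  employee Tina (id=4) -> order Headphones
  employee Tina (id=4) -> order Camera
  employee Rosa (id=1) -> order Monitor


7 rows:
Frank, Keyboard, 4
Frank, Camera, 7
Frank, Keyboard, 9
Tina, Keyboard, 3
Tina, Headphones, 10
Tina, Camera, 1
Rosa, Monitor, 5


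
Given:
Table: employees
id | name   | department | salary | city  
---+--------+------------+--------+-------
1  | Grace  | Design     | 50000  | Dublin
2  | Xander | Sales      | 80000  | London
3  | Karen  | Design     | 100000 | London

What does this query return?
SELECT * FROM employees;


SELECT * returns all 3 rows with all columns

3 rows:
1, Grace, Design, 50000, Dublin
2, Xander, Sales, 80000, London
3, Karen, Design, 100000, London


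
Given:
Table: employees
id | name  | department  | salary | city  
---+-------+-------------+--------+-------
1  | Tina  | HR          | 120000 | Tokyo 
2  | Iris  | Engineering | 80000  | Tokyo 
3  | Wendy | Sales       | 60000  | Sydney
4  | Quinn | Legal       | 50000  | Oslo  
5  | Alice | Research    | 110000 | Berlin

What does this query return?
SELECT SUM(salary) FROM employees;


SUM(salary) = 120000 + 80000 + 60000 + 50000 + 110000 = 420000

420000


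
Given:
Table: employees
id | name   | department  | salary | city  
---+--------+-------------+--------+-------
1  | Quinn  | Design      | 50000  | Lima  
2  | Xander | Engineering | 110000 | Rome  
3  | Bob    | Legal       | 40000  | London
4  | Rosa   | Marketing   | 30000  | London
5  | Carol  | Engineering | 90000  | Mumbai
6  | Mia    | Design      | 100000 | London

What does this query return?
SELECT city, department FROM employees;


Projecting columns: city, department

6 rows:
Lima, Design
Rome, Engineering
London, Legal
London, Marketing
Mumbai, Engineering
London, Design


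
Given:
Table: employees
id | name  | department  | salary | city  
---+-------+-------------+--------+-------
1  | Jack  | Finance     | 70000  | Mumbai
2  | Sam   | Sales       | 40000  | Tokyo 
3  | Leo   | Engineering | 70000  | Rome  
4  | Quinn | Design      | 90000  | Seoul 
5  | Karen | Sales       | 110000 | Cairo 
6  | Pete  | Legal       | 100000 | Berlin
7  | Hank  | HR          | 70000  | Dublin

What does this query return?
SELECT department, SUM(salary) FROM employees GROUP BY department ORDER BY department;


Summing salary within each department:
  Design: 90000 = 90000
  Engineering: 70000 = 70000
  Finance: 70000 = 70000
  HR: 70000 = 70000
  Legal: 100000 = 100000
  Sales: 40000 + 110000 = 150000


6 groups:
Design, 90000
Engineering, 70000
Finance, 70000
HR, 70000
Legal, 100000
Sales, 150000


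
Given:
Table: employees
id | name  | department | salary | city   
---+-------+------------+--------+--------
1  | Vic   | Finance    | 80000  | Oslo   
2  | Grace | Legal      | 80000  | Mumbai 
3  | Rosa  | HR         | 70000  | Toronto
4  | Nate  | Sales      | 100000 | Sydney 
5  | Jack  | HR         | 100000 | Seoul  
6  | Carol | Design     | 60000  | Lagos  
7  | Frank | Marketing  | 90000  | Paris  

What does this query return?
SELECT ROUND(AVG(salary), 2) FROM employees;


SUM(salary) = 580000
COUNT = 7
ROUND(AVG, 2) = ROUND(580000 / 7, 2) = 82857.14

82857.14


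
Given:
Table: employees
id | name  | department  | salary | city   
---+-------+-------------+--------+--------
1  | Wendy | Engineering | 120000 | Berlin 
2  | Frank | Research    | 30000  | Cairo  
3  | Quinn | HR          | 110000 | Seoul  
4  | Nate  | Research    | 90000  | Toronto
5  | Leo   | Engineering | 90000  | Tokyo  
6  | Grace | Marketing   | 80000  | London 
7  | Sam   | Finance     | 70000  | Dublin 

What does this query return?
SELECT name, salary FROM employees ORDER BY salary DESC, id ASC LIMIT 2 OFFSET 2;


Sort by salary DESC (id ASC tiebreak), then skip 2 and take 2
Rows 3 through 4

2 rows:
Nate, 90000
Leo, 90000


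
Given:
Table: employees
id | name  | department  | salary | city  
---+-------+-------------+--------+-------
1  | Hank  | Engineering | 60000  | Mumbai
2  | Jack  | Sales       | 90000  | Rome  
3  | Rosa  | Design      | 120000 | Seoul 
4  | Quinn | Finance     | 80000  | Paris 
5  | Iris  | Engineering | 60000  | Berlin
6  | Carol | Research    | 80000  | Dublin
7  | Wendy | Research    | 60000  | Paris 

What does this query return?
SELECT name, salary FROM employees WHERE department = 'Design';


Filtering: department = 'Design'
Matching rows: 1

1 rows:
Rosa, 120000


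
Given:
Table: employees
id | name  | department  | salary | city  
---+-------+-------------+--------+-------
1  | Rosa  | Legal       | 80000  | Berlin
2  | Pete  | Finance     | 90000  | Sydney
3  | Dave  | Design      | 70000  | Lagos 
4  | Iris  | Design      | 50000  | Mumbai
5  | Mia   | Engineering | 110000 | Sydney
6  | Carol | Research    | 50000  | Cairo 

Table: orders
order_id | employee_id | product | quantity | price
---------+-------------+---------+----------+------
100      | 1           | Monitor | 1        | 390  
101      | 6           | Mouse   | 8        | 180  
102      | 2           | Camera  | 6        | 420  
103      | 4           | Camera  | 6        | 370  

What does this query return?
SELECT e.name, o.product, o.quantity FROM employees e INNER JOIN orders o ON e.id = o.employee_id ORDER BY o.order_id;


Joining employees.id = orders.employee_id:
  employee Rosa (id=1) -> order Monitor
  employee Carol (id=6) -> order Mouse
  employee Pete (id=2) -> order Camera
  employee Iris (id=4) -> order Camera


4 rows:
Rosa, Monitor, 1
Carol, Mouse, 8
Pete, Camera, 6
Iris, Camera, 6


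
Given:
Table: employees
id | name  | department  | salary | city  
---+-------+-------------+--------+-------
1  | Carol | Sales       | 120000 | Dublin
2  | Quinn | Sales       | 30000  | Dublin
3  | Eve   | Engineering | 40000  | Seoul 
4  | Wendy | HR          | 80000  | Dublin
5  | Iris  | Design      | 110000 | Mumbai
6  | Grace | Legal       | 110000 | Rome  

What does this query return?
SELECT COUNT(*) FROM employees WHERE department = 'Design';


Counting rows where department = 'Design'
  Iris -> MATCH


1


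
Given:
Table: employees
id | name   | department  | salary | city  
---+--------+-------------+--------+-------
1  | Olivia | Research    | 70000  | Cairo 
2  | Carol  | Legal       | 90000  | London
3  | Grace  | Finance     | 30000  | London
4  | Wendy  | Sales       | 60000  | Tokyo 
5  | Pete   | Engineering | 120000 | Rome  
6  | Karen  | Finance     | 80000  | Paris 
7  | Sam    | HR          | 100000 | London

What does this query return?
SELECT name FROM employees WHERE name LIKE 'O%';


LIKE 'O%' matches names starting with 'O'
Matching: 1

1 rows:
Olivia


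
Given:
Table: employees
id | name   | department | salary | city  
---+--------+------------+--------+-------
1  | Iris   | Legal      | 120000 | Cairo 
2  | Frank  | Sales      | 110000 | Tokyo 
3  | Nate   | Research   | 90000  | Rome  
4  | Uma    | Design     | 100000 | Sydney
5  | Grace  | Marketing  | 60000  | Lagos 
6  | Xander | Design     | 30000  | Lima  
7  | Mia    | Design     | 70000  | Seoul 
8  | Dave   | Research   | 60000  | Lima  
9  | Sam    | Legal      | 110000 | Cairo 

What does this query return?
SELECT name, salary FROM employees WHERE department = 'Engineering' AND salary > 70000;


Filtering: department = 'Engineering' AND salary > 70000
Matching: 0 rows

Empty result set (0 rows)


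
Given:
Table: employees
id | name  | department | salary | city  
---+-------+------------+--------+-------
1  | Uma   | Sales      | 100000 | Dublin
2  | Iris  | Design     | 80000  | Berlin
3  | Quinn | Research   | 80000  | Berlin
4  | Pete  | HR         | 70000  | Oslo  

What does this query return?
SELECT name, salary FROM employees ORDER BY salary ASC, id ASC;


Sorting by salary ASC, then id ASC for ties

4 rows:
Pete, 70000
Iris, 80000
Quinn, 80000
Uma, 100000


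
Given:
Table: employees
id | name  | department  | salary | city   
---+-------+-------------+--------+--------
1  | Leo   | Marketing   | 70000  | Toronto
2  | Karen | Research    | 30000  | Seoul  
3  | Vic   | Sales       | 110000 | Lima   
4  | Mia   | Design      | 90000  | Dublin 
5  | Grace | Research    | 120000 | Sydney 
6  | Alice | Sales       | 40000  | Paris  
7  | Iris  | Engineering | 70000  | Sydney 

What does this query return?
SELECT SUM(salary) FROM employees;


SUM(salary) = 70000 + 30000 + 110000 + 90000 + 120000 + 40000 + 70000 = 530000

530000


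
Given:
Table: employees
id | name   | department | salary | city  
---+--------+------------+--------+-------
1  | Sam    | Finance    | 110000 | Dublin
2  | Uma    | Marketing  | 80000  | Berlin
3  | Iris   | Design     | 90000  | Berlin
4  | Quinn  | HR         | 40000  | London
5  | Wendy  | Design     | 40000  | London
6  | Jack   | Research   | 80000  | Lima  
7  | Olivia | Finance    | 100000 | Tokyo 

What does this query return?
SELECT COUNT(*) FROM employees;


COUNT(*) counts all rows

7


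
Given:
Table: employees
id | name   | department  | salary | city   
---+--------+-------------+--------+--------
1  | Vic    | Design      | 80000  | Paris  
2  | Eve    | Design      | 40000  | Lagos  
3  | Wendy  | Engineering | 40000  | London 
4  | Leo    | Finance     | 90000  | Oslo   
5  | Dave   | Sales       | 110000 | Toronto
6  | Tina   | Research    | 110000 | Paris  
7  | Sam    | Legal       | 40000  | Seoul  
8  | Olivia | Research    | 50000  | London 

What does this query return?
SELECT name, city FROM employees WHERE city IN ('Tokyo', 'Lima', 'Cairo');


Filtering: city IN ('Tokyo', 'Lima', 'Cairo')
Matching: 0 rows

Empty result set (0 rows)


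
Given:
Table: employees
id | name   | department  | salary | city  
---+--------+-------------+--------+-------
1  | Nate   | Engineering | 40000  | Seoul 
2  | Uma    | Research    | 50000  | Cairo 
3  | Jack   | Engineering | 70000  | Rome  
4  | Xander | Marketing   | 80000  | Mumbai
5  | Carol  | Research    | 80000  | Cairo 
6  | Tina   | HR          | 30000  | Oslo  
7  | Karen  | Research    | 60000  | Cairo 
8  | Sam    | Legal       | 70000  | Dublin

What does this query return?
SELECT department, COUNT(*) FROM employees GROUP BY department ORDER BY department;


Assigning each row to its department group:
  Nate -> Engineering
  Uma -> Research
  Jack -> Engineering
  Xander -> Marketing
  Carol -> Research
  Tina -> HR
  Karen -> Research
  Sam -> Legal


5 groups:
Engineering, 2
HR, 1
Legal, 1
Marketing, 1
Research, 3


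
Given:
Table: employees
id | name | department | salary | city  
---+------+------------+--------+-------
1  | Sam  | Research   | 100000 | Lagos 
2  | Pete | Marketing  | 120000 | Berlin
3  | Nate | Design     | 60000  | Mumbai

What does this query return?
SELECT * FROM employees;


SELECT * returns all 3 rows with all columns

3 rows:
1, Sam, Research, 100000, Lagos
2, Pete, Marketing, 120000, Berlin
3, Nate, Design, 60000, Mumbai


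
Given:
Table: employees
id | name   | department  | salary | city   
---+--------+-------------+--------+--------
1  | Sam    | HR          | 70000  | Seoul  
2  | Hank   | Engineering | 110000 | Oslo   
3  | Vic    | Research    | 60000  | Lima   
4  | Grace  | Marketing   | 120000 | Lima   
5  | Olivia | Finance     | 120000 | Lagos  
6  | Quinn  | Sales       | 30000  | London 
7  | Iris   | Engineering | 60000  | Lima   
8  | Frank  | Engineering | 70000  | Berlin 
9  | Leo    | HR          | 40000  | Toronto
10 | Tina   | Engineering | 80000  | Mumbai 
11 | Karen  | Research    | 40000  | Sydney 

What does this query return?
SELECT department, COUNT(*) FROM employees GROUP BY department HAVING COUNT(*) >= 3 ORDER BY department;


Groups with count >= 3:
  Engineering: 4 -> PASS
  Finance: 1 -> filtered out
  HR: 2 -> filtered out
  Marketing: 1 -> filtered out
  Research: 2 -> filtered out
  Sales: 1 -> filtered out


1 groups:
Engineering, 4
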